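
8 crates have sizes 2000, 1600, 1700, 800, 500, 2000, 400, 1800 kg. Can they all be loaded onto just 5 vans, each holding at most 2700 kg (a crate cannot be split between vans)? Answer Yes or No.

A valid assignment using 5 vans:
  van 1: 2000 + 500 = 2500
  van 2: 2000 + 400 = 2400
  van 3: 1800 + 800 = 2600
  van 4: 1700 = 1700
  van 5: 1600 = 1600
Every load is within 2700 kg, so 5 vans suffice.

Yes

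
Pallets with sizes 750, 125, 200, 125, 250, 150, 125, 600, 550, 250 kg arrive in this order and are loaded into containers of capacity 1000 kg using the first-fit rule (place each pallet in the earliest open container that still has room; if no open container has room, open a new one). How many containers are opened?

  750 → container 1 (new)  [load 750/1000]
  125 → container 1  [load 875/1000]
  200 → container 2 (new)  [load 200/1000]
  125 → container 1  [load 1000/1000]
  250 → container 2  [load 450/1000]
  150 → container 2  [load 600/1000]
  125 → container 2  [load 725/1000]
  600 → container 3 (new)  [load 600/1000]
  550 → container 4 (new)  [load 550/1000]
  250 → container 2  [load 975/1000]
4 containers opened.

4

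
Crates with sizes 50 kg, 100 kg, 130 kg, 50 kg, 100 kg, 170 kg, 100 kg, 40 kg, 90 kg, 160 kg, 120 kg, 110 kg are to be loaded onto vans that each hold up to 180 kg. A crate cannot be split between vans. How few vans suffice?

9

Total = 170 + 160 + 130 + 120 + 110 + 100 + 100 + 100 + 90 + 50 + 50 + 40 = 1220 kg.
Lower bound: ⌈1220/180⌉ = 7 vans.
Also, 8 crates each exceed 90 kg, and no two of those can share a van, so at least 8 vans are needed.
A packing using 9 vans:
  van 1: 170 = 170
  van 2: 160 = 160
  van 3: 130 + 50 = 180
  van 4: 120 + 50 = 170
  van 5: 110 + 40 = 150
  van 6: 100 = 100
  van 7: 100 = 100
  van 8: 100 = 100
  van 9: 90 = 90
No arrangement into 8 vans stays within capacity, so 9 is optimal.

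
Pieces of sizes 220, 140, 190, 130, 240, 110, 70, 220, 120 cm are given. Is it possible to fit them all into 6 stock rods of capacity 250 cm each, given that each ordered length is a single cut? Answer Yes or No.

No

Total = 1440 cm; ⌈1440/250⌉ = 6.
The bound of 6 does not rule out 6, but exhaustive search shows no assignment into 6 stock rods of capacity 250 cm exists — the minimum is 7.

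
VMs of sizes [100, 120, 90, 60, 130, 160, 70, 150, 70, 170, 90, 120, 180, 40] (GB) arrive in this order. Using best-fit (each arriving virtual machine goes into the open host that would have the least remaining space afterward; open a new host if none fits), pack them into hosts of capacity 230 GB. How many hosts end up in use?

8

  100 → host 1 (new)  [load 100/230]
  120 → host 1  [load 220/230]
  90 → host 2 (new)  [load 90/230]
  60 → host 2  [load 150/230]
  130 → host 3 (new)  [load 130/230]
  160 → host 4 (new)  [load 160/230]
  70 → host 4  [load 230/230]
  150 → host 5 (new)  [load 150/230]
  70 → host 2  [load 220/230]
  170 → host 6 (new)  [load 170/230]
  90 → host 3  [load 220/230]
  120 → host 7 (new)  [load 120/230]
  180 → host 8 (new)  [load 180/230]
  40 → host 8  [load 220/230]
8 hosts opened.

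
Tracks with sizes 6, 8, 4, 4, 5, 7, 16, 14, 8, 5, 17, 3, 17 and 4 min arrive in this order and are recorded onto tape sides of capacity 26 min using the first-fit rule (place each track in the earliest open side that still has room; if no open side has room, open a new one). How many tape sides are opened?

5

  6 → side 1 (new)  [load 6/26]
  8 → side 1  [load 14/26]
  4 → side 1  [load 18/26]
  4 → side 1  [load 22/26]
  5 → side 2 (new)  [load 5/26]
  7 → side 2  [load 12/26]
  16 → side 3 (new)  [load 16/26]
  14 → side 2  [load 26/26]
  8 → side 3  [load 24/26]
  5 → side 4 (new)  [load 5/26]
  17 → side 4  [load 22/26]
  3 → side 1  [load 25/26]
  17 → side 5 (new)  [load 17/26]
  4 → side 4  [load 26/26]
5 tape sides opened.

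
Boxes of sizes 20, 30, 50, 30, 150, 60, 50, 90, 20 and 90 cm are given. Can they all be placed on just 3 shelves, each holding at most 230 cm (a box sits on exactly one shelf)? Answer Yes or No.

A valid assignment using 3 shelves:
  shelf 1: 150 + 60 + 20 = 230
  shelf 2: 90 + 90 + 50 = 230
  shelf 3: 50 + 30 + 30 + 20 = 130
Every load is within 230 cm, so 3 shelves suffice.

Yes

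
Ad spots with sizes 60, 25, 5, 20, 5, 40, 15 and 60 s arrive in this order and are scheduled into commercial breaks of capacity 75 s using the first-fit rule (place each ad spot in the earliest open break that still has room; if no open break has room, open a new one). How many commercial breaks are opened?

4

  60 → break 1 (new)  [load 60/75]
  25 → break 2 (new)  [load 25/75]
  5 → break 1  [load 65/75]
  20 → break 2  [load 45/75]
  5 → break 1  [load 70/75]
  40 → break 3 (new)  [load 40/75]
  15 → break 2  [load 60/75]
  60 → break 4 (new)  [load 60/75]
4 commercial breaks opened.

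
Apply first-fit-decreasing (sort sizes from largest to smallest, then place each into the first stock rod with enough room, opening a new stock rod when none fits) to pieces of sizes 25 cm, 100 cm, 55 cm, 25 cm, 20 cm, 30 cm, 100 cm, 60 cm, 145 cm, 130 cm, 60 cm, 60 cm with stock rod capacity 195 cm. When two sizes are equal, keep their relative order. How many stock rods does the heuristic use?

Sorted descending: 145, 130, 100, 100, 60, 60, 60, 55, 30, 25, 25, 20.
  145 → stock rod 1 (new)  [load 145/195]
  130 → stock rod 2 (new)  [load 130/195]
  100 → stock rod 3 (new)  [load 100/195]
  100 → stock rod 4 (new)  [load 100/195]
  60 → stock rod 2  [load 190/195]
  60 → stock rod 3  [load 160/195]
  60 → stock rod 4  [load 160/195]
  55 → stock rod 5 (new)  [load 55/195]
  30 → stock rod 1  [load 175/195]
  25 → stock rod 3  [load 185/195]
  25 → stock rod 4  [load 185/195]
  20 → stock rod 1  [load 195/195]
5 stock rods opened.

5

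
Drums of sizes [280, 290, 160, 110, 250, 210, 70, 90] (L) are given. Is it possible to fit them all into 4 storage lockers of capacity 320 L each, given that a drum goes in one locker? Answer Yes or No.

Total = 1460 L; ⌈1460/320⌉ = 5.
At least 5 storage lockers are required, but only 4 are allowed.

No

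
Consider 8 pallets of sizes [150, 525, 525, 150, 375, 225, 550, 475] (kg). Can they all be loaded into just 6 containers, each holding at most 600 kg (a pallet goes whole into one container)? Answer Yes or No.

Yes

A valid assignment using 6 containers:
  container 1: 550 = 550
  container 2: 525 = 525
  container 3: 525 = 525
  container 4: 475 = 475
  container 5: 375 + 225 = 600
  container 6: 150 + 150 = 300
Every load is within 600 kg, so 6 containers suffice.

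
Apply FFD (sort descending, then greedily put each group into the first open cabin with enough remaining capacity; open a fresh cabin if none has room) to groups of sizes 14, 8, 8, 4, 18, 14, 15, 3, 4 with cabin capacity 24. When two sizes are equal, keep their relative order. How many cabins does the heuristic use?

Sorted descending: 18, 15, 14, 14, 8, 8, 4, 4, 3.
  18 → cabin 1 (new)  [load 18/24]
  15 → cabin 2 (new)  [load 15/24]
  14 → cabin 3 (new)  [load 14/24]
  14 → cabin 4 (new)  [load 14/24]
  8 → cabin 2  [load 23/24]
  8 → cabin 3  [load 22/24]
  4 → cabin 1  [load 22/24]
  4 → cabin 4  [load 18/24]
  3 → cabin 4  [load 21/24]
4 cabins opened.

4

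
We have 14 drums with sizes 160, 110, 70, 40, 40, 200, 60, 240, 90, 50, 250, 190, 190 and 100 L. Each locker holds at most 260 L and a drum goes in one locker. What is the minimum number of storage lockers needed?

Total = 250 + 240 + 200 + 190 + 190 + 160 + 110 + 100 + 90 + 70 + 60 + 50 + 40 + 40 = 1790 L.
Lower bound: ⌈1790/260⌉ = 7 storage lockers.
A packing using 8 storage lockers:
  locker 1: 250 = 250
  locker 2: 240 = 240
  locker 3: 200 + 60 = 260
  locker 4: 190 + 70 = 260
  locker 5: 190 + 50 = 240
  locker 6: 160 + 100 = 260
  locker 7: 110 + 90 + 40 = 240
  locker 8: 40 = 40
No arrangement into 7 storage lockers stays within capacity, so 8 is optimal.

8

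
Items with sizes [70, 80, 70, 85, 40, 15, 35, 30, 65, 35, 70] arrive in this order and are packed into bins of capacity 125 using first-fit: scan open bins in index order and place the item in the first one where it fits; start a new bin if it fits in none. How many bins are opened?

6

  70 → bin 1 (new)  [load 70/125]
  80 → bin 2 (new)  [load 80/125]
  70 → bin 3 (new)  [load 70/125]
  85 → bin 4 (new)  [load 85/125]
  40 → bin 1  [load 110/125]
  15 → bin 1  [load 125/125]
  35 → bin 2  [load 115/125]
  30 → bin 3  [load 100/125]
  65 → bin 5 (new)  [load 65/125]
  35 → bin 4  [load 120/125]
  70 → bin 6 (new)  [load 70/125]
6 bins opened.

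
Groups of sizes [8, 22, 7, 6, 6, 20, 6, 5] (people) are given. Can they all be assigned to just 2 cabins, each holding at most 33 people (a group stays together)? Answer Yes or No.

Total = 80 people; ⌈80/33⌉ = 3.
At least 3 cabins are required, but only 2 are allowed.

No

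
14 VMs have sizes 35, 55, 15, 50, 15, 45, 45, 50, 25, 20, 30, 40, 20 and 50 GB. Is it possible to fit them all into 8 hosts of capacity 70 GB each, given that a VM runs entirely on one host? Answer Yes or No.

Yes

A valid assignment using 8 hosts:
  host 1: 55 + 15 = 70
  host 2: 50 + 20 = 70
  host 3: 50 + 20 = 70
  host 4: 50 + 15 = 65
  host 5: 45 + 25 = 70
  host 6: 45 = 45
  host 7: 40 + 30 = 70
  host 8: 35 = 35
Every load is within 70 GB, so 8 hosts suffice.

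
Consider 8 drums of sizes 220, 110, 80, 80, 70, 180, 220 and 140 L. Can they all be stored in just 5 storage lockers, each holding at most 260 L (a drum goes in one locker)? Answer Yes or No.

Yes

A valid assignment using 5 storage lockers:
  locker 1: 220 = 220
  locker 2: 220 = 220
  locker 3: 180 + 80 = 260
  locker 4: 140 + 110 = 250
  locker 5: 80 + 70 = 150
Every load is within 260 L, so 5 storage lockers suffice.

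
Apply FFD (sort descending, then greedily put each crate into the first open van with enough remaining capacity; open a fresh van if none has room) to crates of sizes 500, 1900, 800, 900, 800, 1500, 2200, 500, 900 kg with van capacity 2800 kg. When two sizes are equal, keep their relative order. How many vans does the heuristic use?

4

Sorted descending: 2200, 1900, 1500, 900, 900, 800, 800, 500, 500.
  2200 → van 1 (new)  [load 2200/2800]
  1900 → van 2 (new)  [load 1900/2800]
  1500 → van 3 (new)  [load 1500/2800]
  900 → van 2  [load 2800/2800]
  900 → van 3  [load 2400/2800]
  800 → van 4 (new)  [load 800/2800]
  800 → van 4  [load 1600/2800]
  500 → van 1  [load 2700/2800]
  500 → van 4  [load 2100/2800]
4 vans opened.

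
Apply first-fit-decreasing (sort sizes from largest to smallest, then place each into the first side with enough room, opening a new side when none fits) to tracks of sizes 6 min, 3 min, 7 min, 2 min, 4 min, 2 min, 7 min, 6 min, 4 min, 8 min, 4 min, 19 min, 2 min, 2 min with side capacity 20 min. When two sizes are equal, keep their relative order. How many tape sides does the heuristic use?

4

Sorted descending: 19, 8, 7, 7, 6, 6, 4, 4, 4, 3, 2, 2, 2, 2.
  19 → side 1 (new)  [load 19/20]
  8 → side 2 (new)  [load 8/20]
  7 → side 2  [load 15/20]
  7 → side 3 (new)  [load 7/20]
  6 → side 3  [load 13/20]
  6 → side 3  [load 19/20]
  4 → side 2  [load 19/20]
  4 → side 4 (new)  [load 4/20]
  4 → side 4  [load 8/20]
  3 → side 4  [load 11/20]
  2 → side 4  [load 13/20]
  2 → side 4  [load 15/20]
  2 → side 4  [load 17/20]
  2 → side 4  [load 19/20]
4 tape sides opened.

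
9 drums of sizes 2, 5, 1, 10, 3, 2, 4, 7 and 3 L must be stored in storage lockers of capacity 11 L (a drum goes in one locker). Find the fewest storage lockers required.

Total = 10 + 7 + 5 + 4 + 3 + 3 + 2 + 2 + 1 = 37 L.
Lower bound: ⌈37/11⌉ = 4 storage lockers.
A packing using 4 storage lockers:
  locker 1: 10 + 1 = 11
  locker 2: 7 + 4 = 11
  locker 3: 5 + 3 + 3 = 11
  locker 4: 2 + 2 = 4
This matches the lower bound, so 4 is optimal.

4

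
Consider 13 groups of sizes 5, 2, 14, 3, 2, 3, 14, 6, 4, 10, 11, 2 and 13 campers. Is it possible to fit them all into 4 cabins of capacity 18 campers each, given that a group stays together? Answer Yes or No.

No

Total = 89 campers; ⌈89/18⌉ = 5.
At least 5 cabins are required, but only 4 are allowed.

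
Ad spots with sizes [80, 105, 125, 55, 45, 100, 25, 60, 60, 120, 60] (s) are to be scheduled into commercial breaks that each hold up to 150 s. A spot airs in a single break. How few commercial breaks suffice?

Total = 125 + 120 + 105 + 100 + 80 + 60 + 60 + 60 + 55 + 45 + 25 = 835 s.
Lower bound: ⌈835/150⌉ = 6 commercial breaks.
A packing using 7 commercial breaks:
  break 1: 125 + 25 = 150
  break 2: 120 = 120
  break 3: 105 + 45 = 150
  break 4: 100 = 100
  break 5: 80 + 60 = 140
  break 6: 60 + 60 = 120
  break 7: 55 = 55
No arrangement into 6 commercial breaks stays within capacity, so 7 is optimal.

7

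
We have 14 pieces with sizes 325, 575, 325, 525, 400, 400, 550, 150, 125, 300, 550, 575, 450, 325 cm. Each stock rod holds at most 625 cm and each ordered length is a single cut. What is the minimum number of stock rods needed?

11

Total = 575 + 575 + 550 + 550 + 525 + 450 + 400 + 400 + 325 + 325 + 325 + 300 + 150 + 125 = 5575 cm.
Lower bound: ⌈5575/625⌉ = 9 stock rods.
Also, 11 pieces each exceed 625/2 cm, and no two of those can share a stock rod, so at least 11 stock rods are needed.
A packing using 11 stock rods:
  stock rod 1: 575 = 575
  stock rod 2: 575 = 575
  stock rod 3: 550 = 550
  stock rod 4: 550 = 550
  stock rod 5: 525 = 525
  stock rod 6: 450 + 150 = 600
  stock rod 7: 400 + 125 = 525
  stock rod 8: 400 = 400
  stock rod 9: 325 + 300 = 625
  stock rod 10: 325 = 325
  stock rod 11: 325 = 325
This matches the lower bound, so 11 is optimal.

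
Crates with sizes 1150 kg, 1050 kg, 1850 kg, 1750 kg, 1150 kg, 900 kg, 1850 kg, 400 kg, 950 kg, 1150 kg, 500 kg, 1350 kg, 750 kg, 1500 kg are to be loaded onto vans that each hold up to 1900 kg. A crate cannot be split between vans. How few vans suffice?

10

Total = 1850 + 1850 + 1750 + 1500 + 1350 + 1150 + 1150 + 1150 + 1050 + 950 + 900 + 750 + 500 + 400 = 16300 kg.
Lower bound: ⌈16300/1900⌉ = 9 vans.
A packing using 10 vans:
  van 1: 1850 = 1850
  van 2: 1850 = 1850
  van 3: 1750 = 1750
  van 4: 1500 + 400 = 1900
  van 5: 1350 + 500 = 1850
  van 6: 1150 + 750 = 1900
  van 7: 1150 = 1150
  van 8: 1150 = 1150
  van 9: 1050 = 1050
  van 10: 950 + 900 = 1850
No arrangement into 9 vans stays within capacity, so 10 is optimal.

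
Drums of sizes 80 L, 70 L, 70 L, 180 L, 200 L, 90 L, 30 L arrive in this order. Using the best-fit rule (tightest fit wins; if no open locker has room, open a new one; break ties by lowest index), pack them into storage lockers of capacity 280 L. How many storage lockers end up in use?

  80 → locker 1 (new)  [load 80/280]
  70 → locker 1  [load 150/280]
  70 → locker 1  [load 220/280]
  180 → locker 2 (new)  [load 180/280]
  200 → locker 3 (new)  [load 200/280]
  90 → locker 2  [load 270/280]
  30 → locker 1  [load 250/280]
3 storage lockers opened.

3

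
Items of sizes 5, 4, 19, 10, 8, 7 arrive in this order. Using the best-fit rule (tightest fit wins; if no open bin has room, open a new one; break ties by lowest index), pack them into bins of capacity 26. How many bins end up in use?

  5 → bin 1 (new)  [load 5/26]
  4 → bin 1  [load 9/26]
  19 → bin 2 (new)  [load 19/26]
  10 → bin 1  [load 19/26]
  8 → bin 3 (new)  [load 8/26]
  7 → bin 1  [load 26/26]
3 bins opened.

3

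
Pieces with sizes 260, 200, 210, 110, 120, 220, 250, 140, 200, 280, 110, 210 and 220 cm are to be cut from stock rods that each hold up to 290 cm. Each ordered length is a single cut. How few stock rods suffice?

Total = 280 + 260 + 250 + 220 + 220 + 210 + 210 + 200 + 200 + 140 + 120 + 110 + 110 = 2530 cm.
Lower bound: ⌈2530/290⌉ = 9 stock rods.
A packing using 11 stock rods:
  stock rod 1: 280 = 280
  stock rod 2: 260 = 260
  stock rod 3: 250 = 250
  stock rod 4: 220 = 220
  stock rod 5: 220 = 220
  stock rod 6: 210 = 210
  stock rod 7: 210 = 210
  stock rod 8: 200 = 200
  stock rod 9: 200 = 200
  stock rod 10: 140 + 120 = 260
  stock rod 11: 110 + 110 = 220
No arrangement into 10 stock rods stays within capacity, so 11 is optimal.

11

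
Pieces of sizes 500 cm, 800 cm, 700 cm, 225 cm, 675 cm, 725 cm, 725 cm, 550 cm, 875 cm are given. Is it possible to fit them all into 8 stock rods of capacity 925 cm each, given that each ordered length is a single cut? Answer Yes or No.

A valid assignment using 8 stock rods:
  stock rod 1: 875 = 875
  stock rod 2: 800 = 800
  stock rod 3: 725 = 725
  stock rod 4: 725 = 725
  stock rod 5: 700 + 225 = 925
  stock rod 6: 675 = 675
  stock rod 7: 550 = 550
  stock rod 8: 500 = 500
Every load is within 925 cm, so 8 stock rods suffice.

Yes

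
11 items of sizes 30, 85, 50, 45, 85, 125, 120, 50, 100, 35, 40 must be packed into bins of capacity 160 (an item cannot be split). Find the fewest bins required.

Total = 125 + 120 + 100 + 85 + 85 + 50 + 50 + 45 + 40 + 35 + 30 = 765.
Lower bound: ⌈765/160⌉ = 5 bins.
A packing using 5 bins:
  bin 1: 125 + 35 = 160
  bin 2: 120 + 40 = 160
  bin 3: 100 + 50 = 150
  bin 4: 85 + 50 = 135
  bin 5: 85 + 45 + 30 = 160
This matches the lower bound, so 5 is optimal.

5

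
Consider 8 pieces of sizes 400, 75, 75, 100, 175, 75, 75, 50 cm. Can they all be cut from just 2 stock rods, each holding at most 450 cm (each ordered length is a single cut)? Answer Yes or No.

Total = 1025 cm; ⌈1025/450⌉ = 3.
At least 3 stock rods are required, but only 2 are allowed.

No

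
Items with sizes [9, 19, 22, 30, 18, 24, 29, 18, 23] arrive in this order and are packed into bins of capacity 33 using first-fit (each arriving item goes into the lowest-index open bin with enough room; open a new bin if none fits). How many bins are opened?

8

  9 → bin 1 (new)  [load 9/33]
  19 → bin 1  [load 28/33]
  22 → bin 2 (new)  [load 22/33]
  30 → bin 3 (new)  [load 30/33]
  18 → bin 4 (new)  [load 18/33]
  24 → bin 5 (new)  [load 24/33]
  29 → bin 6 (new)  [load 29/33]
  18 → bin 7 (new)  [load 18/33]
  23 → bin 8 (new)  [load 23/33]
8 bins opened.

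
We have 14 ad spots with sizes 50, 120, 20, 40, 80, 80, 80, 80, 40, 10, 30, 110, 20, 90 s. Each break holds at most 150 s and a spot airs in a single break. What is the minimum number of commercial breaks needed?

Total = 120 + 110 + 90 + 80 + 80 + 80 + 80 + 50 + 40 + 40 + 30 + 20 + 20 + 10 = 850 s.
Lower bound: ⌈850/150⌉ = 6 commercial breaks.
Also, 7 ad spots each exceed 75 s, and no two of those can share a break, so at least 7 commercial breaks are needed.
A packing using 7 commercial breaks:
  break 1: 120 + 30 = 150
  break 2: 110 + 40 = 150
  break 3: 90 + 50 + 10 = 150
  break 4: 80 + 40 + 20 = 140
  break 5: 80 + 20 = 100
  break 6: 80 = 80
  break 7: 80 = 80
This matches the lower bound, so 7 is optimal.

7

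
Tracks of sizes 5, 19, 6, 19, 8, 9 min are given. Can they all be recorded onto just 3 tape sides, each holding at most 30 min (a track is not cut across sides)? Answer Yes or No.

Yes

A valid assignment using 3 tape sides:
  side 1: 19 + 9 = 28
  side 2: 19 + 8 = 27
  side 3: 6 + 5 = 11
Every load is within 30 min, so 3 tape sides suffice.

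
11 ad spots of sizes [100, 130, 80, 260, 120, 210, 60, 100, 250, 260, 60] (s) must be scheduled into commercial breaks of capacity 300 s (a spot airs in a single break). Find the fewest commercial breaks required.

Total = 260 + 260 + 250 + 210 + 130 + 120 + 100 + 100 + 80 + 60 + 60 = 1630 s.
Lower bound: ⌈1630/300⌉ = 6 commercial breaks.
A packing using 6 commercial breaks:
  break 1: 260 = 260
  break 2: 260 = 260
  break 3: 250 = 250
  break 4: 210 + 80 = 290
  break 5: 130 + 100 + 60 = 290
  break 6: 120 + 100 + 60 = 280
This matches the lower bound, so 6 is optimal.

6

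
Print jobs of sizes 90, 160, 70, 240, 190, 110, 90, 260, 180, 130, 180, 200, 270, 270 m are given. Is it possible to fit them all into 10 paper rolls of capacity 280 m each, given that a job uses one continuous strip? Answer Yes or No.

A valid assignment using 10 paper rolls:
  roll 1: 270 = 270
  roll 2: 270 = 270
  roll 3: 260 = 260
  roll 4: 240 = 240
  roll 5: 200 + 70 = 270
  roll 6: 190 + 90 = 280
  roll 7: 180 + 90 = 270
  roll 8: 180 = 180
  roll 9: 160 + 110 = 270
  roll 10: 130 = 130
Every load is within 280 m, so 10 paper rolls suffice.

Yes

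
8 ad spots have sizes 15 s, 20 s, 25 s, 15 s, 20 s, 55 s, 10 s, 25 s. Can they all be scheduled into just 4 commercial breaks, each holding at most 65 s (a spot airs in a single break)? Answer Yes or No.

Yes

A valid assignment using 3 commercial breaks:
  break 1: 55 + 10 = 65
  break 2: 25 + 25 + 15 = 65
  break 3: 20 + 20 + 15 = 55
That uses only 3 ≤ 4, so 4 commercial breaks are enough.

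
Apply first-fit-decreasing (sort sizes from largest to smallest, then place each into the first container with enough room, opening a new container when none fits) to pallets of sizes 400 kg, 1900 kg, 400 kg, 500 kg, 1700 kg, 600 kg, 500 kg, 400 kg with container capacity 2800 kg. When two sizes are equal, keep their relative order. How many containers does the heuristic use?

3

Sorted descending: 1900, 1700, 600, 500, 500, 400, 400, 400.
  1900 → container 1 (new)  [load 1900/2800]
  1700 → container 2 (new)  [load 1700/2800]
  600 → container 1  [load 2500/2800]
  500 → container 2  [load 2200/2800]
  500 → container 2  [load 2700/2800]
  400 → container 3 (new)  [load 400/2800]
  400 → container 3  [load 800/2800]
  400 → container 3  [load 1200/2800]
3 containers opened.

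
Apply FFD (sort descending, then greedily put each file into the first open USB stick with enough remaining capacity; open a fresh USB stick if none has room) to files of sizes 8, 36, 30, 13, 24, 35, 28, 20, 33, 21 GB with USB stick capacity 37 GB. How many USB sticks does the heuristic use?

8

Sorted descending: 36, 35, 33, 30, 28, 24, 21, 20, 13, 8.
  36 → USB stick 1 (new)  [load 36/37]
  35 → USB stick 2 (new)  [load 35/37]
  33 → USB stick 3 (new)  [load 33/37]
  30 → USB stick 4 (new)  [load 30/37]
  28 → USB stick 5 (new)  [load 28/37]
  24 → USB stick 6 (new)  [load 24/37]
  21 → USB stick 7 (new)  [load 21/37]
  20 → USB stick 8 (new)  [load 20/37]
  13 → USB stick 6  [load 37/37]
  8 → USB stick 5  [load 36/37]
8 USB sticks opened.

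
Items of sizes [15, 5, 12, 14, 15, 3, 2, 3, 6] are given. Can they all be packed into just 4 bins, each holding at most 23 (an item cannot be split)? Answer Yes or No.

A valid assignment using 4 bins:
  bin 1: 15 + 6 + 2 = 23
  bin 2: 15 + 5 + 3 = 23
  bin 3: 14 + 3 = 17
  bin 4: 12 = 12
Every load is within 23, so 4 bins suffice.

Yes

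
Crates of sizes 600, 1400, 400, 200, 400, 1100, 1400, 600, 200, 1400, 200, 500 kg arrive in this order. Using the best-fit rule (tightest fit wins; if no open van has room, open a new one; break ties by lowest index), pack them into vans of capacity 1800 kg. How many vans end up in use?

  600 → van 1 (new)  [load 600/1800]
  1400 → van 2 (new)  [load 1400/1800]
  400 → van 2  [load 1800/1800]
  200 → van 1  [load 800/1800]
  400 → van 1  [load 1200/1800]
  1100 → van 3 (new)  [load 1100/1800]
  1400 → van 4 (new)  [load 1400/1800]
  600 → van 1  [load 1800/1800]
  200 → van 4  [load 1600/1800]
  1400 → van 5 (new)  [load 1400/1800]
  200 → van 4  [load 1800/1800]
  500 → van 3  [load 1600/1800]
5 vans opened.

5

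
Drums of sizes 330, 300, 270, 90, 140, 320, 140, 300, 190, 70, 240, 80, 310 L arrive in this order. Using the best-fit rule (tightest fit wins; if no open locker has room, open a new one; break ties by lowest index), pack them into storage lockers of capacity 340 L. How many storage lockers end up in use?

9

  330 → locker 1 (new)  [load 330/340]
  300 → locker 2 (new)  [load 300/340]
  270 → locker 3 (new)  [load 270/340]
  90 → locker 4 (new)  [load 90/340]
  140 → locker 4  [load 230/340]
  320 → locker 5 (new)  [load 320/340]
  140 → locker 6 (new)  [load 140/340]
  300 → locker 7 (new)  [load 300/340]
  190 → locker 6  [load 330/340]
  70 → locker 3  [load 340/340]
  240 → locker 8 (new)  [load 240/340]
  80 → locker 8  [load 320/340]
  310 → locker 9 (new)  [load 310/340]
9 storage lockers opened.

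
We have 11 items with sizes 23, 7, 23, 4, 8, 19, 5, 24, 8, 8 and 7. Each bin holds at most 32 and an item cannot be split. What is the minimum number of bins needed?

Total = 24 + 23 + 23 + 19 + 8 + 8 + 8 + 7 + 7 + 5 + 4 = 136.
Lower bound: ⌈136/32⌉ = 5 bins.
A packing using 5 bins:
  bin 1: 24 + 8 = 32
  bin 2: 23 + 8 = 31
  bin 3: 23 + 8 = 31
  bin 4: 19 + 7 + 5 = 31
  bin 5: 7 + 4 = 11
This matches the lower bound, so 5 is optimal.

5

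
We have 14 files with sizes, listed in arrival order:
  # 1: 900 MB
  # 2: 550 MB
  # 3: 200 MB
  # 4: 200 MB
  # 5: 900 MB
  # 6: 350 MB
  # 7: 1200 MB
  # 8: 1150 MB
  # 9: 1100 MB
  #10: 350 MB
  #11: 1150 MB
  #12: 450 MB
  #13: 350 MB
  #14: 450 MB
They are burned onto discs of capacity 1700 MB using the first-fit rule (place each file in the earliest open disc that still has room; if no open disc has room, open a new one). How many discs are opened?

6

  900 → disc 1 (new)  [load 900/1700]
  550 → disc 1  [load 1450/1700]
  200 → disc 1  [load 1650/1700]
  200 → disc 2 (new)  [load 200/1700]
  900 → disc 2  [load 1100/1700]
  350 → disc 2  [load 1450/1700]
  1200 → disc 3 (new)  [load 1200/1700]
  1150 → disc 4 (new)  [load 1150/1700]
  1100 → disc 5 (new)  [load 1100/1700]
  350 → disc 3  [load 1550/1700]
  1150 → disc 6 (new)  [load 1150/1700]
  450 → disc 4  [load 1600/1700]
  350 → disc 5  [load 1450/1700]
  450 → disc 6  [load 1600/1700]
6 discs opened.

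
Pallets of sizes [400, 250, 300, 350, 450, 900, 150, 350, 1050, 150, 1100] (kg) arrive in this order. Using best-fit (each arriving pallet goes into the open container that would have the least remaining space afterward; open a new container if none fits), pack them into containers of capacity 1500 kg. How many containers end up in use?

4

  400 → container 1 (new)  [load 400/1500]
  250 → container 1  [load 650/1500]
  300 → container 1  [load 950/1500]
  350 → container 1  [load 1300/1500]
  450 → container 2 (new)  [load 450/1500]
  900 → container 2  [load 1350/1500]
  150 → container 2  [load 1500/1500]
  350 → container 3 (new)  [load 350/1500]
  1050 → container 3  [load 1400/1500]
  150 → container 1  [load 1450/1500]
  1100 → container 4 (new)  [load 1100/1500]
4 containers opened.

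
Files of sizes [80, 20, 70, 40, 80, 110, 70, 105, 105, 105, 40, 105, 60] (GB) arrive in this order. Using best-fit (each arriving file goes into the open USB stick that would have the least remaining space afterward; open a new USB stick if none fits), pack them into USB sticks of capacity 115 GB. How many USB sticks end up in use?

  80 → USB stick 1 (new)  [load 80/115]
  20 → USB stick 1  [load 100/115]
  70 → USB stick 2 (new)  [load 70/115]
  40 → USB stick 2  [load 110/115]
  80 → USB stick 3 (new)  [load 80/115]
  110 → USB stick 4 (new)  [load 110/115]
  70 → USB stick 5 (new)  [load 70/115]
  105 → USB stick 6 (new)  [load 105/115]
  105 → USB stick 7 (new)  [load 105/115]
  105 → USB stick 8 (new)  [load 105/115]
  40 → USB stick 5  [load 110/115]
  105 → USB stick 9 (new)  [load 105/115]
  60 → USB stick 10 (new)  [load 60/115]
10 USB sticks opened.

10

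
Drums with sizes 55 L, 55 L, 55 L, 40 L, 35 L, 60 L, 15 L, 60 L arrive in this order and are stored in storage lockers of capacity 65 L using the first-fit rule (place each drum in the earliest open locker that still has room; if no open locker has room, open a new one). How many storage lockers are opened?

  55 → locker 1 (new)  [load 55/65]
  55 → locker 2 (new)  [load 55/65]
  55 → locker 3 (new)  [load 55/65]
  40 → locker 4 (new)  [load 40/65]
  35 → locker 5 (new)  [load 35/65]
  60 → locker 6 (new)  [load 60/65]
  15 → locker 4  [load 55/65]
  60 → locker 7 (new)  [load 60/65]
7 storage lockers opened.

7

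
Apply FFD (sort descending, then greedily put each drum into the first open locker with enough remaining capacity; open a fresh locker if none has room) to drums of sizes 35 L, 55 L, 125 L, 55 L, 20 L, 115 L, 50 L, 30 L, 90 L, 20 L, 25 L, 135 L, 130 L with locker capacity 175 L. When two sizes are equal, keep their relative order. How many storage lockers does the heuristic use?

6

Sorted descending: 135, 130, 125, 115, 90, 55, 55, 50, 35, 30, 25, 20, 20.
  135 → locker 1 (new)  [load 135/175]
  130 → locker 2 (new)  [load 130/175]
  125 → locker 3 (new)  [load 125/175]
  115 → locker 4 (new)  [load 115/175]
  90 → locker 5 (new)  [load 90/175]
  55 → locker 4  [load 170/175]
  55 → locker 5  [load 145/175]
  50 → locker 3  [load 175/175]
  35 → locker 1  [load 170/175]
  30 → locker 2  [load 160/175]
  25 → locker 5  [load 170/175]
  20 → locker 6 (new)  [load 20/175]
  20 → locker 6  [load 40/175]
6 storage lockers opened.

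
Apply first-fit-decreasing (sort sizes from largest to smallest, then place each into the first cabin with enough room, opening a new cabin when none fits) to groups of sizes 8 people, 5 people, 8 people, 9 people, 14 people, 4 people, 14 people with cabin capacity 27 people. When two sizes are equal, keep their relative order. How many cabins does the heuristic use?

Sorted descending: 14, 14, 9, 8, 8, 5, 4.
  14 → cabin 1 (new)  [load 14/27]
  14 → cabin 2 (new)  [load 14/27]
  9 → cabin 1  [load 23/27]
  8 → cabin 2  [load 22/27]
  8 → cabin 3 (new)  [load 8/27]
  5 → cabin 2  [load 27/27]
  4 → cabin 1  [load 27/27]
3 cabins opened.

3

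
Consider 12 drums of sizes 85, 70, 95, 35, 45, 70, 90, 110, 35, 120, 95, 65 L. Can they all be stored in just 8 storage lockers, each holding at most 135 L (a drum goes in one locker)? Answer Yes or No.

A valid assignment using 8 storage lockers:
  locker 1: 120 = 120
  locker 2: 110 = 110
  locker 3: 95 + 35 = 130
  locker 4: 95 + 35 = 130
  locker 5: 90 + 45 = 135
  locker 6: 85 = 85
  locker 7: 70 + 65 = 135
  locker 8: 70 = 70
Every load is within 135 L, so 8 storage lockers suffice.

Yes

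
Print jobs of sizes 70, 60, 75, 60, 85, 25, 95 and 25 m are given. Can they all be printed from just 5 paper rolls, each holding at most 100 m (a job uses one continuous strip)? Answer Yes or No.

Total = 495 m; ⌈495/100⌉ = 5.
6 print jobs each exceed half the capacity and cannot share a roll, forcing at least 6 paper rolls.
At least 6 paper rolls are required, but only 5 are allowed.

No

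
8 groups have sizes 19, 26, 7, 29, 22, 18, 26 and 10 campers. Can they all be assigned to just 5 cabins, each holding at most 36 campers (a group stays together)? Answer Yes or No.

No

Total = 157 campers; ⌈157/36⌉ = 5.
The bound of 5 does not rule out 5, but exhaustive search shows no assignment into 5 cabins of capacity 36 campers exists — the minimum is 6.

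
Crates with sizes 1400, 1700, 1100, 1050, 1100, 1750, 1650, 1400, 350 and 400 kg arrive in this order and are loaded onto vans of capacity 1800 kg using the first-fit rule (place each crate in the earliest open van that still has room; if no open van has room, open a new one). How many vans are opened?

  1400 → van 1 (new)  [load 1400/1800]
  1700 → van 2 (new)  [load 1700/1800]
  1100 → van 3 (new)  [load 1100/1800]
  1050 → van 4 (new)  [load 1050/1800]
  1100 → van 5 (new)  [load 1100/1800]
  1750 → van 6 (new)  [load 1750/1800]
  1650 → van 7 (new)  [load 1650/1800]
  1400 → van 8 (new)  [load 1400/1800]
  350 → van 1  [load 1750/1800]
  400 → van 3  [load 1500/1800]
8 vans opened.

8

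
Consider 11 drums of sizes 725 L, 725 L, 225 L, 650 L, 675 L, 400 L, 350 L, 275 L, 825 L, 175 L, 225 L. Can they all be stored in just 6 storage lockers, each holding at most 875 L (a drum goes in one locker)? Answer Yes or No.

Total = 5250 L; ⌈5250/875⌉ = 6.
The bound of 6 does not rule out 6, but exhaustive search shows no assignment into 6 storage lockers of capacity 875 L exists — the minimum is 7.

No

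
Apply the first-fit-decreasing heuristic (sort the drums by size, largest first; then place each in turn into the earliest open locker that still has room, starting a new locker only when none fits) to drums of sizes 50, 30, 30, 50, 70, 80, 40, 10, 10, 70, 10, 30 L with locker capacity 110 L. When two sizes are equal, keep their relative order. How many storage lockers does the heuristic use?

Sorted descending: 80, 70, 70, 50, 50, 40, 30, 30, 30, 10, 10, 10.
  80 → locker 1 (new)  [load 80/110]
  70 → locker 2 (new)  [load 70/110]
  70 → locker 3 (new)  [load 70/110]
  50 → locker 4 (new)  [load 50/110]
  50 → locker 4  [load 100/110]
  40 → locker 2  [load 110/110]
  30 → locker 1  [load 110/110]
  30 → locker 3  [load 100/110]
  30 → locker 5 (new)  [load 30/110]
  10 → locker 3  [load 110/110]
  10 → locker 4  [load 110/110]
  10 → locker 5  [load 40/110]
5 storage lockers opened.

5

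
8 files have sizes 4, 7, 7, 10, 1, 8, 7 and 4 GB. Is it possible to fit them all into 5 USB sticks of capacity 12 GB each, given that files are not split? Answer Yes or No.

Yes

A valid assignment using 5 USB sticks:
  USB stick 1: 10 + 1 = 11
  USB stick 2: 8 + 4 = 12
  USB stick 3: 7 + 4 = 11
  USB stick 4: 7 = 7
  USB stick 5: 7 = 7
Every load is within 12 GB, so 5 USB sticks suffice.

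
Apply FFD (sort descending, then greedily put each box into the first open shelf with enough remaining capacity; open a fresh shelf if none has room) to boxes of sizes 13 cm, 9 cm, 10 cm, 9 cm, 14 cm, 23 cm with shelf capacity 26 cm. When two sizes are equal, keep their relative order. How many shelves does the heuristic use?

4

Sorted descending: 23, 14, 13, 10, 9, 9.
  23 → shelf 1 (new)  [load 23/26]
  14 → shelf 2 (new)  [load 14/26]
  13 → shelf 3 (new)  [load 13/26]
  10 → shelf 2  [load 24/26]
  9 → shelf 3  [load 22/26]
  9 → shelf 4 (new)  [load 9/26]
4 shelves opened.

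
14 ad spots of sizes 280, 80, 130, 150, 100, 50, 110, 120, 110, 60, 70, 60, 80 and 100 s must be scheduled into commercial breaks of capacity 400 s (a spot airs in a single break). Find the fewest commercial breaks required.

4

Total = 280 + 150 + 130 + 120 + 110 + 110 + 100 + 100 + 80 + 80 + 70 + 60 + 60 + 50 = 1500 s.
Lower bound: ⌈1500/400⌉ = 4 commercial breaks.
A packing using 4 commercial breaks:
  break 1: 280 + 120 = 400
  break 2: 150 + 130 + 110 = 390
  break 3: 110 + 100 + 100 + 80 = 390
  break 4: 80 + 70 + 60 + 60 + 50 = 320
This matches the lower bound, so 4 is optimal.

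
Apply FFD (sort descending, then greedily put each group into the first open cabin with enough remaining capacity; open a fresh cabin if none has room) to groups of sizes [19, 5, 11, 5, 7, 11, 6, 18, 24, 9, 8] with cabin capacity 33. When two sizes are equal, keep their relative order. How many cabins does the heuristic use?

Sorted descending: 24, 19, 18, 11, 11, 9, 8, 7, 6, 5, 5.
  24 → cabin 1 (new)  [load 24/33]
  19 → cabin 2 (new)  [load 19/33]
  18 → cabin 3 (new)  [load 18/33]
  11 → cabin 2  [load 30/33]
  11 → cabin 3  [load 29/33]
  9 → cabin 1  [load 33/33]
  8 → cabin 4 (new)  [load 8/33]
  7 → cabin 4  [load 15/33]
  6 → cabin 4  [load 21/33]
  5 → cabin 4  [load 26/33]
  5 → cabin 4  [load 31/33]
4 cabins opened.

4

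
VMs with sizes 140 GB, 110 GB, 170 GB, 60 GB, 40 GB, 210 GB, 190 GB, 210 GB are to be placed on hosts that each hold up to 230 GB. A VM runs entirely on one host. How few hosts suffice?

Total = 210 + 210 + 190 + 170 + 140 + 110 + 60 + 40 = 1130 GB.
Lower bound: ⌈1130/230⌉ = 5 hosts.
A packing using 6 hosts:
  host 1: 210 = 210
  host 2: 210 = 210
  host 3: 190 + 40 = 230
  host 4: 170 + 60 = 230
  host 5: 140 = 140
  host 6: 110 = 110
No arrangement into 5 hosts stays within capacity, so 6 is optimal.

6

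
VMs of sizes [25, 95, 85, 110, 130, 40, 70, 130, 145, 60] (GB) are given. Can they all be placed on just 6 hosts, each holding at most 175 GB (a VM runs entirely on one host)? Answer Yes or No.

A valid assignment using 6 hosts:
  host 1: 145 + 25 = 170
  host 2: 130 + 40 = 170
  host 3: 130 = 130
  host 4: 110 + 60 = 170
  host 5: 95 + 70 = 165
  host 6: 85 = 85
Every load is within 175 GB, so 6 hosts suffice.

Yes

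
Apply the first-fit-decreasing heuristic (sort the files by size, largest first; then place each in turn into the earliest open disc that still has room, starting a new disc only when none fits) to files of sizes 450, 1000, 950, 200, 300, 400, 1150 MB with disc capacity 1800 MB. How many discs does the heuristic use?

Sorted descending: 1150, 1000, 950, 450, 400, 300, 200.
  1150 → disc 1 (new)  [load 1150/1800]
  1000 → disc 2 (new)  [load 1000/1800]
  950 → disc 3 (new)  [load 950/1800]
  450 → disc 1  [load 1600/1800]
  400 → disc 2  [load 1400/1800]
  300 → disc 2  [load 1700/1800]
  200 → disc 1  [load 1800/1800]
3 discs opened.

3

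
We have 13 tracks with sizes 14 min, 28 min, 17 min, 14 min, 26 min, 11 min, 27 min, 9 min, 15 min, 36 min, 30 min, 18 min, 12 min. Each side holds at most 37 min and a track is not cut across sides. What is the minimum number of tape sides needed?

8

Total = 36 + 30 + 28 + 27 + 26 + 18 + 17 + 15 + 14 + 14 + 12 + 11 + 9 = 257 min.
Lower bound: ⌈257/37⌉ = 7 tape sides.
A packing using 8 tape sides:
  side 1: 36 = 36
  side 2: 30 = 30
  side 3: 28 + 9 = 37
  side 4: 27 = 27
  side 5: 26 + 11 = 37
  side 6: 18 + 17 = 35
  side 7: 15 + 14 = 29
  side 8: 14 + 12 = 26
No arrangement into 7 tape sides stays within capacity, so 8 is optimal.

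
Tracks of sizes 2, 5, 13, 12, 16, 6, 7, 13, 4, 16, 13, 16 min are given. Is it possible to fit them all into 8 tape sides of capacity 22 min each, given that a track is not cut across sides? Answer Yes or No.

Yes

A valid assignment using 7 tape sides:
  side 1: 16 + 6 = 22
  side 2: 16 + 5 = 21
  side 3: 16 + 4 + 2 = 22
  side 4: 13 + 7 = 20
  side 5: 13 = 13
  side 6: 13 = 13
  side 7: 12 = 12
That uses only 7 ≤ 8, so 8 tape sides are enough.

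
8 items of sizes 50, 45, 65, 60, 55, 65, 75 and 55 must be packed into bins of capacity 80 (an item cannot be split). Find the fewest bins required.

Total = 75 + 65 + 65 + 60 + 55 + 55 + 50 + 45 = 470.
Lower bound: ⌈470/80⌉ = 6 bins.
Also, 8 items each exceed 40, and no two of those can share a bin, so at least 8 bins are needed.
A packing using 8 bins:
  bin 1: 75 = 75
  bin 2: 65 = 65
  bin 3: 65 = 65
  bin 4: 60 = 60
  bin 5: 55 = 55
  bin 6: 55 = 55
  bin 7: 50 = 50
  bin 8: 45 = 45
This matches the lower bound, so 8 is optimal.

8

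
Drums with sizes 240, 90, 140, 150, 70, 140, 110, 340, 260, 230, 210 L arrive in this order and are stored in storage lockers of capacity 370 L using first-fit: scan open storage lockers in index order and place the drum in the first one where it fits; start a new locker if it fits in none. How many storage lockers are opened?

  240 → locker 1 (new)  [load 240/370]
  90 → locker 1  [load 330/370]
  140 → locker 2 (new)  [load 140/370]
  150 → locker 2  [load 290/370]
  70 → locker 2  [load 360/370]
  140 → locker 3 (new)  [load 140/370]
  110 → locker 3  [load 250/370]
  340 → locker 4 (new)  [load 340/370]
  260 → locker 5 (new)  [load 260/370]
  230 → locker 6 (new)  [load 230/370]
  210 → locker 7 (new)  [load 210/370]
7 storage lockers opened.

7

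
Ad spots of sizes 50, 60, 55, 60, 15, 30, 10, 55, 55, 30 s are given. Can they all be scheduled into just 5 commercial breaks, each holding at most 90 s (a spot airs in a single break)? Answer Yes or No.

No

Total = 420 s; ⌈420/90⌉ = 5.
6 ad spots each exceed half the capacity and cannot share a break, forcing at least 6 commercial breaks.
At least 6 commercial breaks are required, but only 5 are allowed.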